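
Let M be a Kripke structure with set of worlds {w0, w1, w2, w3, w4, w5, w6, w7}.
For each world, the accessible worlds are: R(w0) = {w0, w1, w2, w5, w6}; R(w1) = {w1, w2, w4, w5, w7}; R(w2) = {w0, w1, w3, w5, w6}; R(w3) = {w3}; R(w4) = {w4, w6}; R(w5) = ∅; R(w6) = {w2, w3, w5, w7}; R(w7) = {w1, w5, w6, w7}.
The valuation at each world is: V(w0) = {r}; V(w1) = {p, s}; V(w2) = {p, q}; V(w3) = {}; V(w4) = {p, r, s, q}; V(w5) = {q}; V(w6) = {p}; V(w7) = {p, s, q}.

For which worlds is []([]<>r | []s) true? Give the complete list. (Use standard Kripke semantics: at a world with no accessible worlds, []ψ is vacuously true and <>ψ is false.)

Let φ = []([]<>r | []s). Evaluate φ at each world:
  w0 (successors {w0, w1, w2, w5, w6}): φ is false.
  w1 (successors {w1, w2, w4, w5, w7}): φ is false.
  w2 (successors {w0, w1, w3, w5, w6}): φ is false.
  w3 (successors {w3}): φ is false.
  w4 (successors {w4, w6}): φ is false.
  w5 (successors ∅): φ is true.
  w6 (successors {w2, w3, w5, w7}): φ is false.
  w7 (successors {w1, w5, w6, w7}): φ is false.
For instance, at w4:
  At w4: []([]<>r | []s) requires []<>r | []s at every successor {w4, w6}.
    []<>r | []s fails at w4, so []([]<>r | []s) is false at w4.
      At w4: []<>r is false, []s is false, so []<>r | []s is false.
Satisfying worlds: {w5}

w5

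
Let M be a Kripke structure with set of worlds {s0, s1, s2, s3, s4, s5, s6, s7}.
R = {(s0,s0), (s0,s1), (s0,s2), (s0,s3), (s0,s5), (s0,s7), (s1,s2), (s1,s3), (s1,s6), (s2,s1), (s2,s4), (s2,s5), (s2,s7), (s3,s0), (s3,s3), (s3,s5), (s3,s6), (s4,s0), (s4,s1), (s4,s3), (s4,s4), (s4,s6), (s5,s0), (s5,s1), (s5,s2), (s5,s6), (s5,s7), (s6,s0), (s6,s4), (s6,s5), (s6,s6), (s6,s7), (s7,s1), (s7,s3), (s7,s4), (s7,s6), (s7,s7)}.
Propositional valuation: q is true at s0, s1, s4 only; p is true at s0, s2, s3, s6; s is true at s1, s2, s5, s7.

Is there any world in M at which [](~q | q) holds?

Recall that []ψ holds at a world iff ψ holds at every accessible world, and <>ψ holds iff ψ holds at some accessible world.
Let φ = [](~q | q). Evaluate φ at each world:
  s0 (successors {s0, s1, s2, s3, s5, s7}): φ is true.
  s1 (successors {s2, s3, s6}): φ is true.
  s2 (successors {s1, s4, s5, s7}): φ is true.
  s3 (successors {s0, s3, s5, s6}): φ is true.
  s4 (successors {s0, s1, s3, s4, s6}): φ is true.
  s5 (successors {s0, s1, s2, s6, s7}): φ is true.
  s6 (successors {s0, s4, s5, s6, s7}): φ is true.
  s7 (successors {s1, s3, s4, s6, s7}): φ is true.
Detail at s0 (witness):
  At s0: [](~q | q) requires ~q | q at every successor {s0, s1, s2, s3, s5, s7}.
    At s0: ~q | q is true.
    At s1: ~q | q is true.
    At s2: ~q | q is true.
    At s3: ~q | q is true.
    At s5: ~q | q is true.
    At s7: ~q | q is true.
  So [](~q | q) is true at s0.

Yes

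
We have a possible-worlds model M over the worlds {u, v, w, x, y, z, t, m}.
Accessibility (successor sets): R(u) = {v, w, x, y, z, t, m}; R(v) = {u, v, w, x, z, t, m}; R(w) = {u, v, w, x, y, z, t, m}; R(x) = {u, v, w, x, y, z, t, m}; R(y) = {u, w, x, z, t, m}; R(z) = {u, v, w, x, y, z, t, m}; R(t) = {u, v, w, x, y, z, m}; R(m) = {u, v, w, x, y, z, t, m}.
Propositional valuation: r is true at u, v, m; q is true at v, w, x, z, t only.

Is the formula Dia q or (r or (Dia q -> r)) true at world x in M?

At x: Dia q is true, r or (Dia q -> r) is false, so Dia q or (r or (Dia q -> r)) is true.
  At x: Dia q requires q at some successor in {u, v, w, x, y, z, t, m}.
    q holds at v, so Dia q is true at x.
  At x: r is false, Dia q -> r is false, so r or (Dia q -> r) is false.
    At x: Dia q is true, r is false, so Dia q -> r is false.
      At x: Dia q requires q at some successor in {u, v, w, x, y, z, t, m}.
        q holds at v, so Dia q is true at x.

Yes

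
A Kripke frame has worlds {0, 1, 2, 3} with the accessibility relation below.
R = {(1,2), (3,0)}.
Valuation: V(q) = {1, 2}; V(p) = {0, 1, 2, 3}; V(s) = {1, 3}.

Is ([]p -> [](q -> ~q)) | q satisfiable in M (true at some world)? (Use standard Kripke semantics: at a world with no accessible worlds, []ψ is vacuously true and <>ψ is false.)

Yes

Let φ = ([]p -> [](q -> ~q)) | q. Evaluate φ at each world:
  0 (successors ∅): φ is true.
  1 (successors {2}): φ is true.
  2 (successors ∅): φ is true.
  3 (successors {0}): φ is true.
Detail at 0 (witness):
  At 0: []p -> [](q -> ~q) is true, q is false, so ([]p -> [](q -> ~q)) | q is true.
    At 0: []p is true, [](q -> ~q) is true, so []p -> [](q -> ~q) is true.
      At 0: no accessible worlds, so []p holds vacuously.
      At 0: no accessible worlds, so [](q -> ~q) holds vacuously.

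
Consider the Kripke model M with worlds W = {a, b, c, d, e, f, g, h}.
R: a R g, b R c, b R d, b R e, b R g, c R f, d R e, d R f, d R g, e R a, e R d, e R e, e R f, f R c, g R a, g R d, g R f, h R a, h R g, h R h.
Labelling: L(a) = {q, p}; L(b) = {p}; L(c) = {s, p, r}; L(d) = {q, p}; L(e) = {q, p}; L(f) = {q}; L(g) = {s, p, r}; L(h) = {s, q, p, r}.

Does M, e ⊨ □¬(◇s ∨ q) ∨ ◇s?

No

At e: □¬(◇s ∨ q) is false, ◇s is false, so □¬(◇s ∨ q) ∨ ◇s is false.
  At e: □¬(◇s ∨ q) requires ¬(◇s ∨ q) at every successor {a, d, e, f}.
    ¬(◇s ∨ q) fails at a, so □¬(◇s ∨ q) is false at e.
      At a: ◇s ∨ q is true, so ¬(◇s ∨ q) is false.
  At e: ◇s requires s at some successor in {a, d, e, f}.
    At a: s is false.
    At d: s is false.
    At e: s is false.
    At f: s is false.
  So ◇s is false at e.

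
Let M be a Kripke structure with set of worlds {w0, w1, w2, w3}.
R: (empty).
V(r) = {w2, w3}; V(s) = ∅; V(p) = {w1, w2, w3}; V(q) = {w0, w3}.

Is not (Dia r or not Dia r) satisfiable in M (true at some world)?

No

Recall that Dia ψ holds at a world iff ψ holds at some accessible world.
Let φ = not (Dia r or not Dia r). Evaluate φ at each world:
  w0 (successors ∅): φ is false.
  w1 (successors ∅): φ is false.
  w2 (successors ∅): φ is false.
  w3 (successors ∅): φ is false.
For instance, at w2:
  At w2: Dia r or not Dia r is true, so not (Dia r or not Dia r) is false.
    At w2: Dia r is false, not Dia r is true, so Dia r or not Dia r is true.
      At w2: no accessible worlds, so Dia r is false.
      At w2: Dia r is false, so not Dia r is true.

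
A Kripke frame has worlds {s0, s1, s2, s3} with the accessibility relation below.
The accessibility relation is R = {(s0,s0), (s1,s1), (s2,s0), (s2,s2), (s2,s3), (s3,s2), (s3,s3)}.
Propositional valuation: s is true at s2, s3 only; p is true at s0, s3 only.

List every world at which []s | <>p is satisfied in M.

Let φ = []s | <>p. Evaluate φ at each world:
  s0 (successors {s0}): φ is true.
  s1 (successors {s1}): φ is false.
  s2 (successors {s0, s2, s3}): φ is true.
  s3 (successors {s2, s3}): φ is true.
For instance, at s3:
  At s3: []s is true, <>p is true, so []s | <>p is true.
    At s3: []s requires s at every successor {s2, s3}.
      At s2: s is true.
      At s3: s is true.
    So []s is true at s3.
    At s3: <>p requires p at some successor in {s2, s3}.
      p holds at s3, so <>p is true at s3.
Satisfying worlds: {s0, s2, s3}

s0, s2, s3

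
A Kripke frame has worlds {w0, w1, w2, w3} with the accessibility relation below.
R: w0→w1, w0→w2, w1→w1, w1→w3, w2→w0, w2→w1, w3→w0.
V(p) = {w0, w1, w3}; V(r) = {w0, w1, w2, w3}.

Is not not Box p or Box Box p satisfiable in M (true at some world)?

Yes

Recall that Box ψ holds at a world iff ψ holds at every accessible world, and Dia ψ holds iff ψ holds at some accessible world.
Let φ = not not Box p or Box Box p. Evaluate φ at each world:
  w0 (successors {w1, w2}): φ is true.
  w1 (successors {w1, w3}): φ is true.
  w2 (successors {w0, w1}): φ is true.
  w3 (successors {w0}): φ is true.
Detail at w0 (witness):
  At w0: not not Box p is false, Box Box p is true, so not not Box p or Box Box p is true.
    At w0: not Box p is true, so not not Box p is false.
      At w0: Box p is false, so not Box p is true.
    At w0: Box Box p requires Box p at every successor {w1, w2}.
      At w1: Box p is true.
      At w2: Box p is true.
    So Box Box p is true at w0.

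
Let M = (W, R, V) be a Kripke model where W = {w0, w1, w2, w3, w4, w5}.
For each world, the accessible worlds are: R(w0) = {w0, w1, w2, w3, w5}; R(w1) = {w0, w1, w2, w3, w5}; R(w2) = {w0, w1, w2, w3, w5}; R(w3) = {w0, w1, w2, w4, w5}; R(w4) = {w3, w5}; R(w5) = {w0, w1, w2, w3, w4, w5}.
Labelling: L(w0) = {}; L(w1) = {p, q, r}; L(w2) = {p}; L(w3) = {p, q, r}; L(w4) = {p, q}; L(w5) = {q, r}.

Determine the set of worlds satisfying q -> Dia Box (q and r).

Let φ = q -> Dia Box (q and r). Evaluate φ at each world:
  w0 (successors {w0, w1, w2, w3, w5}): φ is true.
  w1 (successors {w0, w1, w2, w3, w5}): φ is false.
  w2 (successors {w0, w1, w2, w3, w5}): φ is true.
  w3 (successors {w0, w1, w2, w4, w5}): φ is true.
  w4 (successors {w3, w5}): φ is false.
  w5 (successors {w0, w1, w2, w3, w4, w5}): φ is true.
For instance, at w3:
  At w3: q is true, Dia Box (q and r) is true, so q -> Dia Box (q and r) is true.
    At w3: Dia Box (q and r) requires Box (q and r) at some successor in {w0, w1, w2, w4, w5}.
      Box (q and r) holds at w4, so Dia Box (q and r) is true at w3.
Satisfying worlds: {w0, w2, w3, w5}

w0, w2, w3, w5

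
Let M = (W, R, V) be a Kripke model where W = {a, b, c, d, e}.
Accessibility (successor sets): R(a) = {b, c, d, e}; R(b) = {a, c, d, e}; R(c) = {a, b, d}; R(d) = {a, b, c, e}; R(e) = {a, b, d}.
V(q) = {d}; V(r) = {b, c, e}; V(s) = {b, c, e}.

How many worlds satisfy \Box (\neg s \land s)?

Recall that \Box ψ holds at a world iff ψ holds at every accessible world, and \Diamond ψ holds iff ψ holds at some accessible world.
Let φ = \Box (\neg s \land s). Evaluate φ at each world:
  a (successors {b, c, d, e}): φ is false.
  b (successors {a, c, d, e}): φ is false.
  c (successors {a, b, d}): φ is false.
  d (successors {a, b, c, e}): φ is false.
  e (successors {a, b, d}): φ is false.
For instance, at c:
  At c: \Box (\neg s \land s) requires \neg s \land s at every successor {a, b, d}.
    \neg s \land s fails at a, so \Box (\neg s \land s) is false at c.
Satisfying worlds: none.

0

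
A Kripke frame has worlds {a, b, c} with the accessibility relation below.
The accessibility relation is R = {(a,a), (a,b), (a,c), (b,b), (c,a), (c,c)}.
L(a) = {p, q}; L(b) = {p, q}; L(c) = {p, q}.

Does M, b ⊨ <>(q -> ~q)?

At b: <>(q -> ~q) requires q -> ~q at some successor in {b}.
  At b: q -> ~q is false.
So <>(q -> ~q) is false at b.

No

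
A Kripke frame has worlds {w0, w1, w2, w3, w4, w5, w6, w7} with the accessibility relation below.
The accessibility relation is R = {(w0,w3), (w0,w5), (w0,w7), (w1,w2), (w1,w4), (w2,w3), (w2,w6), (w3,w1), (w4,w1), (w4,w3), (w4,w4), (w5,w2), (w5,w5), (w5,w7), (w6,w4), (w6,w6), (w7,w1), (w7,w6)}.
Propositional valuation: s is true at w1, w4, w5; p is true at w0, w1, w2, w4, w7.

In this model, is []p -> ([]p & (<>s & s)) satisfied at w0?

Yes

Recall that []ψ holds at a world iff ψ holds at every accessible world, and <>ψ holds iff ψ holds at some accessible world.
At w0: []p is false, []p & (<>s & s) is false, so []p -> ([]p & (<>s & s)) is true.
  At w0: []p requires p at every successor {w3, w5, w7}.
    p fails at w3, so []p is false at w0.
  At w0: []p is false, <>s & s is false, so []p & (<>s & s) is false.
    At w0: []p requires p at every successor {w3, w5, w7}.
      p fails at w3, so []p is false at w0.
    At w0: <>s is true, s is false, so <>s & s is false.
      At w0: <>s requires s at some successor in {w3, w5, w7}.
        s holds at w5, so <>s is true at w0.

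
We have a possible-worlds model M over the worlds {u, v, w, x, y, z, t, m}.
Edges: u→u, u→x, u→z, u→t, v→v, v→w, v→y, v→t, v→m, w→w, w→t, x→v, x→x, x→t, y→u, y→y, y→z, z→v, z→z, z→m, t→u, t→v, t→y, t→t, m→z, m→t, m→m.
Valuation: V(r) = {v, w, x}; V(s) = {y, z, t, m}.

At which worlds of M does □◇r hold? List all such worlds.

u, w, x

Recall that □ψ holds at a world iff ψ holds at every accessible world, and ◇ψ holds iff ψ holds at some accessible world.
Let φ = □◇r. Evaluate φ at each world:
  u (successors {u, x, z, t}): φ is true.
  v (successors {v, w, y, t, m}): φ is false.
  w (successors {w, t}): φ is true.
  x (successors {v, x, t}): φ is true.
  y (successors {u, y, z}): φ is false.
  z (successors {v, z, m}): φ is false.
  t (successors {u, v, y, t}): φ is false.
  m (successors {z, t, m}): φ is false.
For instance, at u:
  At u: □◇r requires ◇r at every successor {u, x, z, t}.
    At u: ◇r is true.
    At x: ◇r is true.
    At z: ◇r is true.
    At t: ◇r is true.
  So □◇r is true at u.
Satisfying worlds: {u, w, x}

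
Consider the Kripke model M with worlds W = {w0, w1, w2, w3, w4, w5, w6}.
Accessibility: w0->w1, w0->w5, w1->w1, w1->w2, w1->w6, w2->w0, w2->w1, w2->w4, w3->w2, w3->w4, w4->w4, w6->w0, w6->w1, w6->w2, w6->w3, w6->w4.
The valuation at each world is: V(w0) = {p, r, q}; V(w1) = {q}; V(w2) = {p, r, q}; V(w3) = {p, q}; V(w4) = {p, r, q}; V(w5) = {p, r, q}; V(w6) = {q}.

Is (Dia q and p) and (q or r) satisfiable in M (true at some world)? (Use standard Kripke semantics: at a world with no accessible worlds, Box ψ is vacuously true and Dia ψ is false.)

Let φ = (Dia q and p) and (q or r). Evaluate φ at each world:
  w0 (successors {w1, w5}): φ is true.
  w1 (successors {w1, w2, w6}): φ is false.
  w2 (successors {w0, w1, w4}): φ is true.
  w3 (successors {w2, w4}): φ is true.
  w4 (successors {w4}): φ is true.
  w5 (successors ∅): φ is false.
  w6 (successors {w0, w1, w2, w3, w4}): φ is false.
Detail at w0 (witness):
  At w0: Dia q and p is true, q or r is true, so (Dia q and p) and (q or r) is true.
    At w0: Dia q is true, p is true, so Dia q and p is true.
      At w0: Dia q requires q at some successor in {w1, w5}.
        q holds at w1, so Dia q is true at w0.

Yes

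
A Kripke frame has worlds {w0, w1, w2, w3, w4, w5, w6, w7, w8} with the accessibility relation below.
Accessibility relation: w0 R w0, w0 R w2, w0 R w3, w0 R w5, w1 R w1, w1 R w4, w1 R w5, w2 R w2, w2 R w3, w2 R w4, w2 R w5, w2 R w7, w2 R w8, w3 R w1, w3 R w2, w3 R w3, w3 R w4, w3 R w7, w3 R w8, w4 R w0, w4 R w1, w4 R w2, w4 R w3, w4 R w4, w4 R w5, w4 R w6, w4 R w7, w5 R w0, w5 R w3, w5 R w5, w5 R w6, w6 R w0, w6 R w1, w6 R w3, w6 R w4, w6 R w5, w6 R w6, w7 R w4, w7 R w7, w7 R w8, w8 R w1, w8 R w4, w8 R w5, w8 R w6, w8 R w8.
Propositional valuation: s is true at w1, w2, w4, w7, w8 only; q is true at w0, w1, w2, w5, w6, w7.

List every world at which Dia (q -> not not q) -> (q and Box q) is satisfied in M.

Let φ = Dia (q -> not not q) -> (q and Box q). Evaluate φ at each world:
  w0 (successors {w0, w2, w3, w5}): φ is false.
  w1 (successors {w1, w4, w5}): φ is false.
  w2 (successors {w2, w3, w4, w5, w7, w8}): φ is false.
  w3 (successors {w1, w2, w3, w4, w7, w8}): φ is false.
  w4 (successors {w0, w1, w2, w3, w4, w5, w6, w7}): φ is false.
  w5 (successors {w0, w3, w5, w6}): φ is false.
  w6 (successors {w0, w1, w3, w4, w5, w6}): φ is false.
  w7 (successors {w4, w7, w8}): φ is false.
  w8 (successors {w1, w4, w5, w6, w8}): φ is false.
For instance, at w4:
  At w4: Dia (q -> not not q) is true, q and Box q is false, so Dia (q -> not not q) -> (q and Box q) is false.
    At w4: Dia (q -> not not q) requires q -> not not q at some successor in {w0, w1, w2, w3, w4, w5, w6, w7}.
      q -> not not q holds at w0, so Dia (q -> not not q) is true at w4.
    At w4: q is false, Box q is false, so q and Box q is false.
      At w4: Box q requires q at every successor {w0, w1, w2, w3, w4, w5, w6, w7}.
        q fails at w3, so Box q is false at w4.
Satisfying worlds: none.

none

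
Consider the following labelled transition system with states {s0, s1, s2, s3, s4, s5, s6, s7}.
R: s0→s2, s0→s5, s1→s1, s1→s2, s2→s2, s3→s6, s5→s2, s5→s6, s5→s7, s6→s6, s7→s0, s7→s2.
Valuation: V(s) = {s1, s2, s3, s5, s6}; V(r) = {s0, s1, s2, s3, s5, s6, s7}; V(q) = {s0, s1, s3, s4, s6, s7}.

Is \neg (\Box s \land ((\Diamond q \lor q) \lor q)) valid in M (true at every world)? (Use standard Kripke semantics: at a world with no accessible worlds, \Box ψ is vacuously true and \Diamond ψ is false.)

Let φ = \neg (\Box s \land ((\Diamond q \lor q) \lor q)). Evaluate φ at each world:
  s0 (successors {s2, s5}): φ is false.
  s1 (successors {s1, s2}): φ is false.
  s2 (successors {s2}): φ is true.
  s3 (successors {s6}): φ is false.
  s4 (successors ∅): φ is false.
  s5 (successors {s2, s6, s7}): φ is true.
  s6 (successors {s6}): φ is false.
  s7 (successors {s0, s2}): φ is true.
Detail at s0 (counterexample):
  At s0: \Box s \land ((\Diamond q \lor q) \lor q) is true, so \neg (\Box s \land ((\Diamond q \lor q) \lor q)) is false.
    At s0: \Box s is true, (\Diamond q \lor q) \lor q is true, so \Box s \land ((\Diamond q \lor q) \lor q) is true.
      At s0: \Box s requires s at every successor {s2, s5}.
        At s2: s is true.
        At s5: s is true.
      So \Box s is true at s0.
      At s0: \Diamond q \lor q is true, q is true, so (\Diamond q \lor q) \lor q is true.

No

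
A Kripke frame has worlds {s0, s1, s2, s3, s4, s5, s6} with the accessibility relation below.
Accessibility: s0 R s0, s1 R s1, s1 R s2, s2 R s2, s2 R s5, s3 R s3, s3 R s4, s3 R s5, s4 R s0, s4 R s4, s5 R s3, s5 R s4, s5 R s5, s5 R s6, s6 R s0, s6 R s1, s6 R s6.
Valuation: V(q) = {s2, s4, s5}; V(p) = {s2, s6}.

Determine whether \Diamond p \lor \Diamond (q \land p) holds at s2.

At s2: \Diamond p is true, \Diamond (q \land p) is true, so \Diamond p \lor \Diamond (q \land p) is true.
  At s2: \Diamond p requires p at some successor in {s2, s5}.
    p holds at s2, so \Diamond p is true at s2.
  At s2: \Diamond (q \land p) requires q \land p at some successor in {s2, s5}.
    q \land p holds at s2, so \Diamond (q \land p) is true at s2.

Yes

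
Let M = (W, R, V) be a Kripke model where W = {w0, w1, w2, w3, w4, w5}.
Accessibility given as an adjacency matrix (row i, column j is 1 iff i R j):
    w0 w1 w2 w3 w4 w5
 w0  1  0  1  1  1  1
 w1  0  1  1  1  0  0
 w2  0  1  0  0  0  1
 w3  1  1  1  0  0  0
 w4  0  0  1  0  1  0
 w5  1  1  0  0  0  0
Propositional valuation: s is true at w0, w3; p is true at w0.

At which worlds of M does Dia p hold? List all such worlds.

Let φ = Dia p. Evaluate φ at each world:
  w0 (successors {w0, w2, w3, w4, w5}): φ is true.
  w1 (successors {w1, w2, w3}): φ is false.
  w2 (successors {w1, w5}): φ is false.
  w3 (successors {w0, w1, w2}): φ is true.
  w4 (successors {w2, w4}): φ is false.
  w5 (successors {w0, w1}): φ is true.
For instance, at w2:
  At w2: Dia p requires p at some successor in {w1, w5}.
    At w1: p is false.
    At w5: p is false.
  So Dia p is false at w2.
Satisfying worlds: {w0, w3, w5}

w0, w3, w5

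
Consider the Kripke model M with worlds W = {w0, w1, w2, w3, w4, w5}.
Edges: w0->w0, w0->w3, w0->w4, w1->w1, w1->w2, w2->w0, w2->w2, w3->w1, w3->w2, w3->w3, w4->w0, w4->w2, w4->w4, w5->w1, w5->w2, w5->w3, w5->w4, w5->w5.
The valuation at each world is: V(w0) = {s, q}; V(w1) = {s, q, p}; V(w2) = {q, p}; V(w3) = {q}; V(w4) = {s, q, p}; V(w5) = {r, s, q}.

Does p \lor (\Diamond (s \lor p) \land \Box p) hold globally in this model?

Let φ = p \lor (\Diamond (s \lor p) \land \Box p). Evaluate φ at each world:
  w0 (successors {w0, w3, w4}): φ is false.
  w1 (successors {w1, w2}): φ is true.
  w2 (successors {w0, w2}): φ is true.
  w3 (successors {w1, w2, w3}): φ is false.
  w4 (successors {w0, w2, w4}): φ is true.
  w5 (successors {w1, w2, w3, w4, w5}): φ is false.
Detail at w0 (counterexample):
  At w0: p is false, \Diamond (s \lor p) \land \Box p is false, so p \lor (\Diamond (s \lor p) \land \Box p) is false.
    At w0: \Diamond (s \lor p) is true, \Box p is false, so \Diamond (s \lor p) \land \Box p is false.
      At w0: \Diamond (s \lor p) requires s \lor p at some successor in {w0, w3, w4}.
        s \lor p holds at w0, so \Diamond (s \lor p) is true at w0.
      At w0: \Box p requires p at every successor {w0, w3, w4}.
        p fails at w0, so \Box p is false at w0.

No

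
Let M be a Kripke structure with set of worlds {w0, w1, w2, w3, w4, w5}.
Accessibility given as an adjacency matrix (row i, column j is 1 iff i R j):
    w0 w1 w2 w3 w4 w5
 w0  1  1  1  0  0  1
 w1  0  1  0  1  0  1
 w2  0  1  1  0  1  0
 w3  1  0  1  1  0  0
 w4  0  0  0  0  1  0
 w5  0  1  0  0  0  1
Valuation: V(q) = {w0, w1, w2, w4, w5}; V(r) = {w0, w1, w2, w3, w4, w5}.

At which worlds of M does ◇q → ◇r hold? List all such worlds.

w0, w1, w2, w3, w4, w5

Let φ = ◇q → ◇r. Evaluate φ at each world:
  w0 (successors {w0, w1, w2, w5}): φ is true.
  w1 (successors {w1, w3, w5}): φ is true.
  w2 (successors {w1, w2, w4}): φ is true.
  w3 (successors {w0, w2, w3}): φ is true.
  w4 (successors {w4}): φ is true.
  w5 (successors {w1, w5}): φ is true.
For instance, at w4:
  At w4: ◇q is true, ◇r is true, so ◇q → ◇r is true.
    At w4: ◇q requires q at some successor in {w4}.
      q holds at w4, so ◇q is true at w4.
    At w4: ◇r requires r at some successor in {w4}.
      r holds at w4, so ◇r is true at w4.
Satisfying worlds: {w0, w1, w2, w3, w4, w5}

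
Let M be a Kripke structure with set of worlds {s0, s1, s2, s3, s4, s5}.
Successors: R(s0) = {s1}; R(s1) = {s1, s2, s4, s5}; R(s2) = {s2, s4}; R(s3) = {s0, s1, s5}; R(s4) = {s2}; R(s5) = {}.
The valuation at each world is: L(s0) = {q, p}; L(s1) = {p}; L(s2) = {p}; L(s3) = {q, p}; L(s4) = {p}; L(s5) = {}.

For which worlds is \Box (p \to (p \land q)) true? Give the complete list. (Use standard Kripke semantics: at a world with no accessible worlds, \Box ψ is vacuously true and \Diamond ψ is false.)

Let φ = \Box (p \to (p \land q)). Evaluate φ at each world:
  s0 (successors {s1}): φ is false.
  s1 (successors {s1, s2, s4, s5}): φ is false.
  s2 (successors {s2, s4}): φ is false.
  s3 (successors {s0, s1, s5}): φ is false.
  s4 (successors {s2}): φ is false.
  s5 (successors ∅): φ is true.
For instance, at s4:
  At s4: \Box (p \to (p \land q)) requires p \to (p \land q) at every successor {s2}.
    p \to (p \land q) fails at s2, so \Box (p \to (p \land q)) is false at s4.
Satisfying worlds: {s5}

s5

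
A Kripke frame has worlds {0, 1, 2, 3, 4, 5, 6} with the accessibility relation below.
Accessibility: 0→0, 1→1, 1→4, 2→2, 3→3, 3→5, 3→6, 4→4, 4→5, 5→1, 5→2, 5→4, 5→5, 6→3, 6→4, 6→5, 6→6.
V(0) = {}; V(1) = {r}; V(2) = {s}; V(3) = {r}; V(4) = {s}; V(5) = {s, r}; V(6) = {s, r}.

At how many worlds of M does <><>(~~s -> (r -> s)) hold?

Recall that <>ψ holds at a world iff ψ holds at some accessible world.
Let φ = <><>(~~s -> (r -> s)). Evaluate φ at each world:
  0 (successors {0}): φ is true.
  1 (successors {1, 4}): φ is true.
  2 (successors {2}): φ is true.
  3 (successors {3, 5, 6}): φ is true.
  4 (successors {4, 5}): φ is true.
  5 (successors {1, 2, 4, 5}): φ is true.
  6 (successors {3, 4, 5, 6}): φ is true.
For instance, at 6:
  At 6: <><>(~~s -> (r -> s)) requires <>(~~s -> (r -> s)) at some successor in {3, 4, 5, 6}.
    <>(~~s -> (r -> s)) holds at 3, so <><>(~~s -> (r -> s)) is true at 6.
      At 3: <>(~~s -> (r -> s)) requires ~~s -> (r -> s) at some successor in {3, 5, 6}.
        ~~s -> (r -> s) holds at 3, so <>(~~s -> (r -> s)) is true at 3.
Satisfying worlds: {0, 1, 2, 3, 4, 5, 6}

7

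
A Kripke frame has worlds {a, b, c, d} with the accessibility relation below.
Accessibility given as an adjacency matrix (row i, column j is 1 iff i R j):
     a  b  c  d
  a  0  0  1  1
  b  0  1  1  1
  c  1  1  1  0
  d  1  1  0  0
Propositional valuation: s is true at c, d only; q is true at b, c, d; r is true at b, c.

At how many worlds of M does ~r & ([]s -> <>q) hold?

Let φ = ~r & ([]s -> <>q). Evaluate φ at each world:
  a (successors {c, d}): φ is true.
  b (successors {b, c, d}): φ is false.
  c (successors {a, b, c}): φ is false.
  d (successors {a, b}): φ is true.
For instance, at a:
  At a: ~r is true, []s -> <>q is true, so ~r & ([]s -> <>q) is true.
    At a: []s is true, <>q is true, so []s -> <>q is true.
      At a: []s requires s at every successor {c, d}.
        At c: s is true.
        At d: s is true.
      So []s is true at a.
      At a: <>q requires q at some successor in {c, d}.
        q holds at c, so <>q is true at a.
Satisfying worlds: {a, d}

2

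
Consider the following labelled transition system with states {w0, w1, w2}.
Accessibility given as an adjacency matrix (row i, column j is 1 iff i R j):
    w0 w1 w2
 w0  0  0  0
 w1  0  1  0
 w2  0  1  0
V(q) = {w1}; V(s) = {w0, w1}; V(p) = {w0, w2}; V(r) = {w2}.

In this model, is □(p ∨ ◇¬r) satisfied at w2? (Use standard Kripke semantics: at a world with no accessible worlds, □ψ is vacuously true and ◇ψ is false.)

At w2: □(p ∨ ◇¬r) requires p ∨ ◇¬r at every successor {w1}.
    At w1: p is false, ◇¬r is true, so p ∨ ◇¬r is true.
      At w1: ◇¬r requires ¬r at some successor in {w1}.
        ¬r holds at w1, so ◇¬r is true at w1.
So □(p ∨ ◇¬r) is true at w2.

Yes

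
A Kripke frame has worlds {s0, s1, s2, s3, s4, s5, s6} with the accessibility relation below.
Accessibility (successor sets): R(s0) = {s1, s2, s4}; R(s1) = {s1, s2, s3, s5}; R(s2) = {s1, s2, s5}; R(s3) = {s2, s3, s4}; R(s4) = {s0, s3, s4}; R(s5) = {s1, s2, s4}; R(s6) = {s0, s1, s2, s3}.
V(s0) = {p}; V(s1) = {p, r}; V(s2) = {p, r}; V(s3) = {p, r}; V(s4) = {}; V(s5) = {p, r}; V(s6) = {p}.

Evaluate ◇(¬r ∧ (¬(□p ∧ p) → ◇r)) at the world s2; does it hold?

No

At s2: ◇(¬r ∧ (¬(□p ∧ p) → ◇r)) requires ¬r ∧ (¬(□p ∧ p) → ◇r) at some successor in {s1, s2, s5}.
  At s1: ¬r ∧ (¬(□p ∧ p) → ◇r) is false.
  At s2: ¬r ∧ (¬(□p ∧ p) → ◇r) is false.
  At s5: ¬r ∧ (¬(□p ∧ p) → ◇r) is false.
So ◇(¬r ∧ (¬(□p ∧ p) → ◇r)) is false at s2.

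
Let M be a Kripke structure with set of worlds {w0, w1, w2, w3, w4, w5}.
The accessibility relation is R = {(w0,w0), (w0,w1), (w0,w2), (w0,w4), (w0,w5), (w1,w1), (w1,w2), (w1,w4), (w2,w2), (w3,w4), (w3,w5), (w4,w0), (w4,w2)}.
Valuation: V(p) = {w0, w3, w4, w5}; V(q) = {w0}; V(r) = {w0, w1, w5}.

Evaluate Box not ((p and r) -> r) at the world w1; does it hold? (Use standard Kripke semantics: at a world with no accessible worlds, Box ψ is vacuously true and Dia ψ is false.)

No

Recall that Box ψ holds at a world iff ψ holds at every accessible world, and Dia ψ holds iff ψ holds at some accessible world.
At w1: Box not ((p and r) -> r) requires not ((p and r) -> r) at every successor {w1, w2, w4}.
  not ((p and r) -> r) fails at w1, so Box not ((p and r) -> r) is false at w1.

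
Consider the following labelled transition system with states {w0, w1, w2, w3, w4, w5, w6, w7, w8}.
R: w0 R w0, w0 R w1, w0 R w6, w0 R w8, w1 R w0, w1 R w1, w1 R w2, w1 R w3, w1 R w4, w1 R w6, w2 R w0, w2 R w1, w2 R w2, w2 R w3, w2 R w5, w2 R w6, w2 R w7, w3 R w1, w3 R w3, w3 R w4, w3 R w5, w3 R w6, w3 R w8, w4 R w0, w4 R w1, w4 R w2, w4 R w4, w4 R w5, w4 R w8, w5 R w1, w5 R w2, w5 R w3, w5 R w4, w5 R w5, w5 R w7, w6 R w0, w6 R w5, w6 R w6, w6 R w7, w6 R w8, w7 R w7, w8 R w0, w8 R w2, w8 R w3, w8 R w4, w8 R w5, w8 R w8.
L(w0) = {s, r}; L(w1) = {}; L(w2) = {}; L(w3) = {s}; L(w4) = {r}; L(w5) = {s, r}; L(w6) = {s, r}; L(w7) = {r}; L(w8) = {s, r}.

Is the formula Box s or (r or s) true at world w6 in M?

At w6: Box s is false, r or s is true, so Box s or (r or s) is true.
  At w6: Box s requires s at every successor {w0, w5, w6, w7, w8}.
    s fails at w7, so Box s is false at w6.

Yes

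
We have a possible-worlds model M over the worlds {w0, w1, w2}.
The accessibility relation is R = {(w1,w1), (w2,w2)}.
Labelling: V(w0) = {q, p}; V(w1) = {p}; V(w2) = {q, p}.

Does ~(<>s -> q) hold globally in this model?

Recall that <>ψ holds at a world iff ψ holds at some accessible world.
Let φ = ~(<>s -> q). Evaluate φ at each world:
  w0 (successors ∅): φ is false.
  w1 (successors {w1}): φ is false.
  w2 (successors {w2}): φ is false.
Detail at w0 (counterexample):
  At w0: <>s -> q is true, so ~(<>s -> q) is false.
    At w0: <>s is false, q is true, so <>s -> q is true.
      At w0: no accessible worlds, so <>s is false.

No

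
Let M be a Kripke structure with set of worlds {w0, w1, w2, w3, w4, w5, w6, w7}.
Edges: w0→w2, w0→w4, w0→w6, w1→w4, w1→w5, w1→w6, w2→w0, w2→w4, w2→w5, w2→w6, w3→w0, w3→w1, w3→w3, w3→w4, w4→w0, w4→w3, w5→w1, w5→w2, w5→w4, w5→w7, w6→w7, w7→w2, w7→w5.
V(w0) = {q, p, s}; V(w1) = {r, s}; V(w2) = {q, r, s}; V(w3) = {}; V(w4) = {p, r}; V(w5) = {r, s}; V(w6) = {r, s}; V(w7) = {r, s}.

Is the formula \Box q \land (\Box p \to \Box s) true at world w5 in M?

No

At w5: \Box q is false, \Box p \to \Box s is true, so \Box q \land (\Box p \to \Box s) is false.
  At w5: \Box q requires q at every successor {w1, w2, w4, w7}.
    q fails at w1, so \Box q is false at w5.
  At w5: \Box p is false, \Box s is false, so \Box p \to \Box s is true.
    At w5: \Box p requires p at every successor {w1, w2, w4, w7}.
      p fails at w1, so \Box p is false at w5.
    At w5: \Box s requires s at every successor {w1, w2, w4, w7}.
      s fails at w4, so \Box s is false at w5.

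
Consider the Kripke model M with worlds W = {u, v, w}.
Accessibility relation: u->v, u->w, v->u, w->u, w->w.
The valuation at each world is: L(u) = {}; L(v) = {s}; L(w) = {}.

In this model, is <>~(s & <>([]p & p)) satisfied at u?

At u: <>~(s & <>([]p & p)) requires ~(s & <>([]p & p)) at some successor in {v, w}.
  ~(s & <>([]p & p)) holds at v, so <>~(s & <>([]p & p)) is true at u.
    At v: s & <>([]p & p) is false, so ~(s & <>([]p & p)) is true.
      At v: s is true, <>([]p & p) is false, so s & <>([]p & p) is false.

Yes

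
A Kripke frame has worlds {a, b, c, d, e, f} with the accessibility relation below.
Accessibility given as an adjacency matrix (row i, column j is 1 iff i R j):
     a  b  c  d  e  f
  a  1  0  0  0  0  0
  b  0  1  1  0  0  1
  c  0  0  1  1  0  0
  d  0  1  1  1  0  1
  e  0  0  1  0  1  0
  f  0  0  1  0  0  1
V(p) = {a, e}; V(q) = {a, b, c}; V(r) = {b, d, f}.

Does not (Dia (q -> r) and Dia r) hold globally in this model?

No

Let φ = not (Dia (q -> r) and Dia r). Evaluate φ at each world:
  a (successors {a}): φ is true.
  b (successors {b, c, f}): φ is false.
  c (successors {c, d}): φ is false.
  d (successors {b, c, d, f}): φ is false.
  e (successors {c, e}): φ is true.
  f (successors {c, f}): φ is false.
Detail at b (counterexample):
  At b: Dia (q -> r) and Dia r is true, so not (Dia (q -> r) and Dia r) is false.
    At b: Dia (q -> r) is true, Dia r is true, so Dia (q -> r) and Dia r is true.
      At b: Dia (q -> r) requires q -> r at some successor in {b, c, f}.
        q -> r holds at b, so Dia (q -> r) is true at b.
      At b: Dia r requires r at some successor in {b, c, f}.
        r holds at b, so Dia r is true at b.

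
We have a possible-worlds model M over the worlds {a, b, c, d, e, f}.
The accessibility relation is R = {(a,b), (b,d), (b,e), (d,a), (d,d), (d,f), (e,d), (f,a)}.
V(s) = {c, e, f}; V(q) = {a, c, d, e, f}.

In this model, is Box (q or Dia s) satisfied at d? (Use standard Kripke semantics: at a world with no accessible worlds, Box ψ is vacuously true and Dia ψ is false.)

At d: Box (q or Dia s) requires q or Dia s at every successor {a, d, f}.
    At a: q is true, Dia s is false, so q or Dia s is true.
      At a: Dia s requires s at some successor in {b}.
        At b: s is false.
      So Dia s is false at a.
    At d: q is true, Dia s is true, so q or Dia s is true.
      At d: Dia s requires s at some successor in {a, d, f}.
        s holds at f, so Dia s is true at d.
    At f: q is true, Dia s is false, so q or Dia s is true.
      At f: Dia s requires s at some successor in {a}.
        At a: s is false.
      So Dia s is false at f.
So Box (q or Dia s) is true at d.

Yes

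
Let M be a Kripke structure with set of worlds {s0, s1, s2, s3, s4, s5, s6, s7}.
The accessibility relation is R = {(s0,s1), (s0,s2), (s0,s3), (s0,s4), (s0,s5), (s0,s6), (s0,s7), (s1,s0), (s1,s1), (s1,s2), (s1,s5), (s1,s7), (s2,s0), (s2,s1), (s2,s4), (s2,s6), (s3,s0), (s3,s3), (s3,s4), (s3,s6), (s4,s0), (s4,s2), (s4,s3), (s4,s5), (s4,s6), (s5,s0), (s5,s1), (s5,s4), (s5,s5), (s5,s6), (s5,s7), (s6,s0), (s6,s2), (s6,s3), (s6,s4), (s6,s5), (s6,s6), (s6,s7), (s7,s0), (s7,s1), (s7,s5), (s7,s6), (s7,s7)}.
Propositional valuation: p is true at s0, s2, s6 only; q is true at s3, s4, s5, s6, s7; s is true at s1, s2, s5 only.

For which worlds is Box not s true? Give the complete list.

s3

Recall that Box ψ holds at a world iff ψ holds at every accessible world, and Dia ψ holds iff ψ holds at some accessible world.
Let φ = Box not s. Evaluate φ at each world:
  s0 (successors {s1, s2, s3, s4, s5, s6, s7}): φ is false.
  s1 (successors {s0, s1, s2, s5, s7}): φ is false.
  s2 (successors {s0, s1, s4, s6}): φ is false.
  s3 (successors {s0, s3, s4, s6}): φ is true.
  s4 (successors {s0, s2, s3, s5, s6}): φ is false.
  s5 (successors {s0, s1, s4, s5, s6, s7}): φ is false.
  s6 (successors {s0, s2, s3, s4, s5, s6, s7}): φ is false.
  s7 (successors {s0, s1, s5, s6, s7}): φ is false.
For instance, at s7:
  At s7: Box not s requires not s at every successor {s0, s1, s5, s6, s7}.
    not s fails at s1, so Box not s is false at s7.
Satisfying worlds: {s3}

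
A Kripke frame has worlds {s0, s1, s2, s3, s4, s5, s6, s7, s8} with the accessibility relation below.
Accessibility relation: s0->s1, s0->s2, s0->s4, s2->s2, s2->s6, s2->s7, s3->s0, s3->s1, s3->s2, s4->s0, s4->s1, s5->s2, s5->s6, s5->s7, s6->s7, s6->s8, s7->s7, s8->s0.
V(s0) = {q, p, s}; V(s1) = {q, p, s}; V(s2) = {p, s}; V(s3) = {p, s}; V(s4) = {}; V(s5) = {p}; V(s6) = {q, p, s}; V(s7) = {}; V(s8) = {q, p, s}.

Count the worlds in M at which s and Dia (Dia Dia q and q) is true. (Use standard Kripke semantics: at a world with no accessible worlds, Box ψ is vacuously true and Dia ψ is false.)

Let φ = s and Dia (Dia Dia q and q). Evaluate φ at each world:
  s0 (successors {s1, s2, s4}): φ is false.
  s1 (successors ∅): φ is false.
  s2 (successors {s2, s6, s7}): φ is true.
  s3 (successors {s0, s1, s2}): φ is true.
  s4 (successors {s0, s1}): φ is false.
  s5 (successors {s2, s6, s7}): φ is false.
  s6 (successors {s7, s8}): φ is true.
  s7 (successors {s7}): φ is false.
  s8 (successors {s0}): φ is true.
For instance, at s2:
  At s2: s is true, Dia (Dia Dia q and q) is true, so s and Dia (Dia Dia q and q) is true.
    At s2: Dia (Dia Dia q and q) requires Dia Dia q and q at some successor in {s2, s6, s7}.
      Dia Dia q and q holds at s6, so Dia (Dia Dia q and q) is true at s2.
Satisfying worlds: {s2, s3, s6, s8}

4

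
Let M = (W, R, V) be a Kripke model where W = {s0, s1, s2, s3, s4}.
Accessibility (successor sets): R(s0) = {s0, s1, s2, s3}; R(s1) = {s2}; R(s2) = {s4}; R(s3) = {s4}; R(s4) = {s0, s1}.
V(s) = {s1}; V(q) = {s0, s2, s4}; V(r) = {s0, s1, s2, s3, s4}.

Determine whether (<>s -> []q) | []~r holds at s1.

Yes

At s1: <>s -> []q is true, []~r is false, so (<>s -> []q) | []~r is true.
  At s1: <>s is false, []q is true, so <>s -> []q is true.
    At s1: <>s requires s at some successor in {s2}.
      At s2: s is false.
    So <>s is false at s1.
    At s1: []q requires q at every successor {s2}.
      At s2: q is true.
    So []q is true at s1.
  At s1: []~r requires ~r at every successor {s2}.
    ~r fails at s2, so []~r is false at s1.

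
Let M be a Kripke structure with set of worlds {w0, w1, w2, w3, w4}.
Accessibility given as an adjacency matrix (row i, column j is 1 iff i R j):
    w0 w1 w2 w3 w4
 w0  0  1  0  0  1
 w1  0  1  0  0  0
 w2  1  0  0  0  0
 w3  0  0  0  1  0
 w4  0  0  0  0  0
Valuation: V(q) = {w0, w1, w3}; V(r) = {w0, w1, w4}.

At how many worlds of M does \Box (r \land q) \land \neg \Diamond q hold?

1

Recall that \Box ψ holds at a world iff ψ holds at every accessible world, and \Diamond ψ holds iff ψ holds at some accessible world.
Let φ = \Box (r \land q) \land \neg \Diamond q. Evaluate φ at each world:
  w0 (successors {w1, w4}): φ is false.
  w1 (successors {w1}): φ is false.
  w2 (successors {w0}): φ is false.
  w3 (successors {w3}): φ is false.
  w4 (successors ∅): φ is true.
For instance, at w2:
  At w2: \Box (r \land q) is true, \neg \Diamond q is false, so \Box (r \land q) \land \neg \Diamond q is false.
    At w2: \Box (r \land q) requires r \land q at every successor {w0}.
      At w0: r \land q is true.
    So \Box (r \land q) is true at w2.
    At w2: \Diamond q is true, so \neg \Diamond q is false.
      At w2: \Diamond q requires q at some successor in {w0}.
        q holds at w0, so \Diamond q is true at w2.
Satisfying worlds: {w4}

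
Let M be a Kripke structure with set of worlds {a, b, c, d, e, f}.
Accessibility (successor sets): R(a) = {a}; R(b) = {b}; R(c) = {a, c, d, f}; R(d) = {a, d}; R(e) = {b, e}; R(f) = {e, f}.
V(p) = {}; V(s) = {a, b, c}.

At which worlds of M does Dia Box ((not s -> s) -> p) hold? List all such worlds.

Let φ = Dia Box ((not s -> s) -> p). Evaluate φ at each world:
  a (successors {a}): φ is false.
  b (successors {b}): φ is false.
  c (successors {a, c, d, f}): φ is true.
  d (successors {a, d}): φ is false.
  e (successors {b, e}): φ is false.
  f (successors {e, f}): φ is true.
For instance, at a:
  At a: Dia Box ((not s -> s) -> p) requires Box ((not s -> s) -> p) at some successor in {a}.
    At a: Box ((not s -> s) -> p) is false.
  So Dia Box ((not s -> s) -> p) is false at a.
Satisfying worlds: {c, f}

c, f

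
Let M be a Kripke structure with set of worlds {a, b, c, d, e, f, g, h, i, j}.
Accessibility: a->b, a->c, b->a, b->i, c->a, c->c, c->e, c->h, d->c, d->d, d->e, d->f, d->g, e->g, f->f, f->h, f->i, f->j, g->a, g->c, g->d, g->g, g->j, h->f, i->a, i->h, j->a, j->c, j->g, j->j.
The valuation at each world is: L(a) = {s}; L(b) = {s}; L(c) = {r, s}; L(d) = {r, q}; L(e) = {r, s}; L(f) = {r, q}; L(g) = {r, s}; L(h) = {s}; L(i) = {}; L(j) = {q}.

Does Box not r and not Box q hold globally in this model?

No

Let φ = Box not r and not Box q. Evaluate φ at each world:
  a (successors {b, c}): φ is false.
  b (successors {a, i}): φ is true.
  c (successors {a, c, e, h}): φ is false.
  d (successors {c, d, e, f, g}): φ is false.
  e (successors {g}): φ is false.
  f (successors {f, h, i, j}): φ is false.
  g (successors {a, c, d, g, j}): φ is false.
  h (successors {f}): φ is false.
  i (successors {a, h}): φ is true.
  j (successors {a, c, g, j}): φ is false.
Detail at a (counterexample):
  At a: Box not r is false, not Box q is true, so Box not r and not Box q is false.
    At a: Box not r requires not r at every successor {b, c}.
      not r fails at c, so Box not r is false at a.
    At a: Box q is false, so not Box q is true.
      At a: Box q requires q at every successor {b, c}.
        q fails at b, so Box q is false at a.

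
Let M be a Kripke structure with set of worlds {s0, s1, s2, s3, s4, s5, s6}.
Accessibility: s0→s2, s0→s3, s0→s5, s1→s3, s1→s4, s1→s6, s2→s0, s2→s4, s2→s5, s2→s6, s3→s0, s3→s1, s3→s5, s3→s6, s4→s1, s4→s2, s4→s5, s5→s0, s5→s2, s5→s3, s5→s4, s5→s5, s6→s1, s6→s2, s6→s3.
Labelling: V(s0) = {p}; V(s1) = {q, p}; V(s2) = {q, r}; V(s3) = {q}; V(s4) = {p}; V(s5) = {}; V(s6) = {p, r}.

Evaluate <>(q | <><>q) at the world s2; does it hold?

At s2: <>(q | <><>q) requires q | <><>q at some successor in {s0, s4, s5, s6}.
  q | <><>q holds at s0, so <>(q | <><>q) is true at s2.
    At s0: q is false, <><>q is true, so q | <><>q is true.
      At s0: <><>q requires <>q at some successor in {s2, s3, s5}.
        <>q holds at s3, so <><>q is true at s0.

Yes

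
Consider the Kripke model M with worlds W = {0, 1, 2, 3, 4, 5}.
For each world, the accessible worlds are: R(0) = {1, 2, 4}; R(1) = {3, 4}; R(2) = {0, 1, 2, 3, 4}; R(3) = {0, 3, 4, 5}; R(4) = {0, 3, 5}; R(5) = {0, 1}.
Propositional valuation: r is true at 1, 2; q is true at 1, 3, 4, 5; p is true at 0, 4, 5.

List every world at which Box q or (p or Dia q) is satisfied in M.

0, 1, 2, 3, 4, 5

Recall that Box ψ holds at a world iff ψ holds at every accessible world, and Dia ψ holds iff ψ holds at some accessible world.
Let φ = Box q or (p or Dia q). Evaluate φ at each world:
  0 (successors {1, 2, 4}): φ is true.
  1 (successors {3, 4}): φ is true.
  2 (successors {0, 1, 2, 3, 4}): φ is true.
  3 (successors {0, 3, 4, 5}): φ is true.
  4 (successors {0, 3, 5}): φ is true.
  5 (successors {0, 1}): φ is true.
For instance, at 4:
  At 4: Box q is false, p or Dia q is true, so Box q or (p or Dia q) is true.
    At 4: Box q requires q at every successor {0, 3, 5}.
      q fails at 0, so Box q is false at 4.
    At 4: p is true, Dia q is true, so p or Dia q is true.
      At 4: Dia q requires q at some successor in {0, 3, 5}.
        q holds at 3, so Dia q is true at 4.
Satisfying worlds: {0, 1, 2, 3, 4, 5}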